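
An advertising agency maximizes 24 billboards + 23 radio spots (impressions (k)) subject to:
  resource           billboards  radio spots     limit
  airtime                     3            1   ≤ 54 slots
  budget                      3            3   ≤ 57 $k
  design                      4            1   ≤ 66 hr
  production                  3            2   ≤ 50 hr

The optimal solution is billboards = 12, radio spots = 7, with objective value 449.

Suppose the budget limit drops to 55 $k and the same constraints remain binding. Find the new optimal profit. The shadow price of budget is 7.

Δb = -2, so new z* = 449 + (7)·(-2) = 449 − 14 = 435.

435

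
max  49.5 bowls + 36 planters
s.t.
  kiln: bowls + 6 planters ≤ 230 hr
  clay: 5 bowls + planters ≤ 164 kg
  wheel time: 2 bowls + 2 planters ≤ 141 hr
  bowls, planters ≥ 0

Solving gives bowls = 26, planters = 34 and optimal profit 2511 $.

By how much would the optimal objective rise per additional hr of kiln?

4.5

Binding: kiln and clay. Non-binding: wheel time (21 unused).
Since wheel time is not tight, its dual is 0.
Dual feasibility on the basic columns requires 1·y_kiln + 5·y_clay = 49.5, 6·y_kiln + 1·y_clay = 36.
Solving: y_kiln = 4.5, y_clay = 9.
Shadow price of kiln = 4.5.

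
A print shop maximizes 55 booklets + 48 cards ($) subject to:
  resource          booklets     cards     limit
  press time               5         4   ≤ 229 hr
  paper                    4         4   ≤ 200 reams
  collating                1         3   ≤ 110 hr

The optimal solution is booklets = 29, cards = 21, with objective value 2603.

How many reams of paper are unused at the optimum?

0

paper used = 4·29 + 4·21 = 200; slack = 200 − 200 = 0.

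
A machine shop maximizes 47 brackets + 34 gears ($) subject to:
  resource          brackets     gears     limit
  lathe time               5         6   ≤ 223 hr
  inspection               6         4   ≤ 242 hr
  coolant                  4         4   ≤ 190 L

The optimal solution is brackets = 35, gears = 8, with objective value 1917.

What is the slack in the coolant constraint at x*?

coolant used = 4·35 + 4·8 = 172; slack = 190 − 172 = 18.

18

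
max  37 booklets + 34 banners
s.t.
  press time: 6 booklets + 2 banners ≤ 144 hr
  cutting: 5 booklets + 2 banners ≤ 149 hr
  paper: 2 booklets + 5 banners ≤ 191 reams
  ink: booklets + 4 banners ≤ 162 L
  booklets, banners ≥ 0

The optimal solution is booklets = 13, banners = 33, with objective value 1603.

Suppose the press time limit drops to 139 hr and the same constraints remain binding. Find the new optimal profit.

1580.5

Binding: press time and paper. Non-binding: cutting (18 unused), ink (17 unused).
By complementary slackness, y = 0 for the non-binding constraints.
From A_Bᵀ y = c: 6·y_press time + 2·y_paper = 37; 2·y_press time + 5·y_paper = 34.
→ y_press time = 4.5 and y_paper = 5.
Δz = y_press time·Δb = 4.5 × (-5) = -22.5, so new z* = 1603 − 22.5 = 1580.5.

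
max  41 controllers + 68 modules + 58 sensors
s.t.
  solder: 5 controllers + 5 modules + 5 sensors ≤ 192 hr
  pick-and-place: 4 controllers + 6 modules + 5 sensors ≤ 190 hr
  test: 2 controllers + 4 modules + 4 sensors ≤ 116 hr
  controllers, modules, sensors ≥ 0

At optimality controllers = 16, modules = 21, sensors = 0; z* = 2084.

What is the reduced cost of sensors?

At the optimum: solder uses 185 of 192 (slack = 7); pick-and-place uses 190 of 190 (binding); test uses 116 of 116 (binding).
By complementary slackness, y = 0 for the non-binding constraint.
From A_Bᵀ y = c: 4·y_pick-and-place + 2·y_test = 41; 6·y_pick-and-place + 4·y_test = 68.
This yields shadow prices y_pick-and-place = 7, y_test = 6.5.
Reduced cost of sensors: c₃ − yᵀa₃ = 58 − (7·5 + 6.5·4) = 58 − 61 = -3.

-3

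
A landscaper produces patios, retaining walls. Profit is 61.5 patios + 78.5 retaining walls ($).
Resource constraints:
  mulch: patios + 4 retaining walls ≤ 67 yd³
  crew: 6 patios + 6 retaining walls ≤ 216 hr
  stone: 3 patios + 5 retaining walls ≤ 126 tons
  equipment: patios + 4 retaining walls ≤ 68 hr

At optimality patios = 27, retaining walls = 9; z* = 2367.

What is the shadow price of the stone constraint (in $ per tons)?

8.5

Binding: crew and stone. Non-binding: mulch (4 unused), equipment (5 unused).
By complementary slackness, y = 0 for the non-binding constraints.
From A_Bᵀ y = c: 6·y_crew + 3·y_stone = 61.5; 6·y_crew + 5·y_stone = 78.5.
→ y_crew = 6 and y_stone = 8.5.
Shadow price of stone = 8.5.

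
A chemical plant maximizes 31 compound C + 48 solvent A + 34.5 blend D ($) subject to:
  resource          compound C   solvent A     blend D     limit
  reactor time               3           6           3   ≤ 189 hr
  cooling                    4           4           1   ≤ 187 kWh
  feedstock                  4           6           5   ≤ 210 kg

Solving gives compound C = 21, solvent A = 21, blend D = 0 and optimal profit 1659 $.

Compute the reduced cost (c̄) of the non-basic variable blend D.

At the optimum: reactor time uses 189 of 189 (binding); cooling uses 168 of 187 (slack = 19); feedstock uses 210 of 210 (binding).
By complementary slackness, y = 0 for the non-binding constraint.
From A_Bᵀ y = c: 3·y_reactor time + 4·y_feedstock = 31; 6·y_reactor time + 6·y_feedstock = 48.
→ y_reactor time = 1 and y_feedstock = 7.
Reduced cost of blend D: c₃ − yᵀa₃ = 34.5 − (1·3 + 7·5) = 34.5 − 38 = -3.5.

-3.5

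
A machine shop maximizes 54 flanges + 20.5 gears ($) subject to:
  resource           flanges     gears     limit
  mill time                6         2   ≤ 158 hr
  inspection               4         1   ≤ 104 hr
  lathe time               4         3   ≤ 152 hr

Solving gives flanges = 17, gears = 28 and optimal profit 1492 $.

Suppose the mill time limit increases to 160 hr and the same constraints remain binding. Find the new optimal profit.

1508

Binding: mill time and lathe time. Non-binding: inspection (8 unused).
Since inspection is not tight, its dual is 0.
From A_Bᵀ y = c: 6·y_mill time + 4·y_lathe time = 54; 2·y_mill time + 3·y_lathe time = 20.5.
This yields shadow prices y_mill time = 8, y_lathe time = 1.5.
Δz = y_mill time·Δb = 8 × (2) = 16, so new z* = 1492 + 16 = 1508.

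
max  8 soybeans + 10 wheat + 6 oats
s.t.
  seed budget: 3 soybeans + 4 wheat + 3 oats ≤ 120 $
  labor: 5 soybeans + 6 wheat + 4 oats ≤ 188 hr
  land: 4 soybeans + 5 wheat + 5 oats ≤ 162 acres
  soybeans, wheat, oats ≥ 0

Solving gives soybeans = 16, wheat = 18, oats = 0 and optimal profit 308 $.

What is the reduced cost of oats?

-1

Check each constraint at x*: seed budget 120/120 (tight); labor 188/188 (tight); land 154/162 (slack 8).
By complementary slackness, y = 0 for the non-binding constraint.
The binding rows give the dual system: 3·y_seed budget + 5·y_labor = 8 and 4·y_seed budget + 6·y_labor = 10.
Solving: y_seed budget = 1, y_labor = 1.
Reduced cost of oats: c₃ − yᵀa₃ = 6 − (1·3 + 1·4) = 6 − 7 = -1.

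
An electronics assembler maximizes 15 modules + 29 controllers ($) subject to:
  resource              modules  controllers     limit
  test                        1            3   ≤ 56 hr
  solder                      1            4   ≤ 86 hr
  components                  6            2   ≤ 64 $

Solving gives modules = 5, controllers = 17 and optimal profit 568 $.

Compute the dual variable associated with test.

9

At the optimum: test uses 56 of 56 (binding); solder uses 73 of 86 (slack = 13); components uses 64 of 64 (binding).
Slack constraints have shadow price 0 (complementary slackness).
Dual feasibility on the basic columns requires 1·y_test + 6·y_components = 15, 3·y_test + 2·y_components = 29.
This yields shadow prices y_test = 9, y_components = 1.
Shadow price of test = 9.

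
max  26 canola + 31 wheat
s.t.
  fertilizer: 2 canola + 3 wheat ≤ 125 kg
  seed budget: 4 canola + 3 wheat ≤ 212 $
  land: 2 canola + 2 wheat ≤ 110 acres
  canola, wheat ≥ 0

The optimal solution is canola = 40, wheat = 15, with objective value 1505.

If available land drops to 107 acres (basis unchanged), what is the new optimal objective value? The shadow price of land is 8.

Δb = -3, so new z* = 1505 + (8)·(-3) = 1505 − 24 = 1481.

1481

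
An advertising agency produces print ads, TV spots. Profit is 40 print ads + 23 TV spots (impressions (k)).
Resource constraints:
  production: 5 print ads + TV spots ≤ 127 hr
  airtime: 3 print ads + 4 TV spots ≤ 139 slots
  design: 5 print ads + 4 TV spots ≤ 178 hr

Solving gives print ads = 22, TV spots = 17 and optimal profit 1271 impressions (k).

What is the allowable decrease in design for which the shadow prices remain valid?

Binding constraints: production, design. The basis is B = [[5,1],[5,4]] with det 15.
Per unit decrease in design, x* moves by d = (0.0667, -0.3333).
The basis stays optimal until TV spots reaches 0; allowable decrease = 51 hr.

51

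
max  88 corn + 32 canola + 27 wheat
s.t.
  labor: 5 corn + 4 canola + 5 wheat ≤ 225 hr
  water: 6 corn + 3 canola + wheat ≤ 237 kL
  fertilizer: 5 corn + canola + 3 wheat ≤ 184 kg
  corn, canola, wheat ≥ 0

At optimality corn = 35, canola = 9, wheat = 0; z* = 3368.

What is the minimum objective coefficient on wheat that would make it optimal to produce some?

32

At the optimum: labor uses 211 of 225 (slack = 14); water uses 237 of 237 (binding); fertilizer uses 184 of 184 (binding).
Slack constraints have shadow price 0 (complementary slackness).
Dual feasibility on the basic columns requires 6·y_water + 5·y_fertilizer = 88, 3·y_water + 1·y_fertilizer = 32.
→ y_water = 8 and y_fertilizer = 8.
wheat enters the basis when its profit ≥ yᵀa₃ = 8·1 + 8·3 = 32.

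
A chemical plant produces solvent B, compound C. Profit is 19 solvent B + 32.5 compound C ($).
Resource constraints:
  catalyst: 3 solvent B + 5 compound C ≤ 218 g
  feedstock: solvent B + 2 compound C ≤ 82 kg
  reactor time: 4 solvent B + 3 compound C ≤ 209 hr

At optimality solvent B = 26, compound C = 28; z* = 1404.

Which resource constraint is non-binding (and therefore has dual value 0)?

reactor time

catalyst: 218/218 (binding)
feedstock: 82/82 (binding)
reactor time: 188/209 (slack 21)
By complementary slackness, a constraint with positive slack has shadow price 0 → reactor time.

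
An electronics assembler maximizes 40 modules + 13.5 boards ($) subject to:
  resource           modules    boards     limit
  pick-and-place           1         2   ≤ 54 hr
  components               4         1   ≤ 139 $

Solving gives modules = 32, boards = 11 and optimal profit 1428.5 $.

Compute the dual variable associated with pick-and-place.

2

At the optimum: pick-and-place uses 54 of 54 (binding); components uses 139 of 139 (binding).
Dual feasibility on the basic columns requires 1·y_pick-and-place + 4·y_components = 40, 2·y_pick-and-place + 1·y_components = 13.5.
This yields shadow prices y_pick-and-place = 2, y_components = 9.5.
Shadow price of pick-and-place = 2.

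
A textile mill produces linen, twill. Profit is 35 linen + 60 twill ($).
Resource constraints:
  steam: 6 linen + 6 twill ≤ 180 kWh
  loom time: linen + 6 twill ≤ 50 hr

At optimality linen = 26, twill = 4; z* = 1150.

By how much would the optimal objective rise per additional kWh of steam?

5

Both steam and loom time are binding at x*.
Dual feasibility on the basic columns requires 6·y_steam + 1·y_loom time = 35, 6·y_steam + 6·y_loom time = 60.
This yields shadow prices y_steam = 5, y_loom time = 5.
Shadow price of steam = 5.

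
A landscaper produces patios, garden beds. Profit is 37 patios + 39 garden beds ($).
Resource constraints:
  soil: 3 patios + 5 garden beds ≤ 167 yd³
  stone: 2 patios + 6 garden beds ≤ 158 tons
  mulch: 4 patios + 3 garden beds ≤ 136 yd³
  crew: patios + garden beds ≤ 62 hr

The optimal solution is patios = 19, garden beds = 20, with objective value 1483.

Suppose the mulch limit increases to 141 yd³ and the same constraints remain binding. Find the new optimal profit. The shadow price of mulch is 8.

1523

Δb = 5, so new z* = 1483 + (8)·(5) = 1483 + 40 = 1523.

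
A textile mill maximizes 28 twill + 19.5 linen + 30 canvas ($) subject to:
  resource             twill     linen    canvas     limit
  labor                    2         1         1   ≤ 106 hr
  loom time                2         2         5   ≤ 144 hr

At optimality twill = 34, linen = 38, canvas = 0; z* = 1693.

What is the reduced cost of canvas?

Both labor and loom time are binding at x*.
From A_Bᵀ y = c: 2·y_labor + 2·y_loom time = 28; 1·y_labor + 2·y_loom time = 19.5.
Solving: y_labor = 8.5, y_loom time = 5.5.
Reduced cost of canvas: c₃ − yᵀa₃ = 30 − (8.5·1 + 5.5·5) = 30 − 36 = -6.

-6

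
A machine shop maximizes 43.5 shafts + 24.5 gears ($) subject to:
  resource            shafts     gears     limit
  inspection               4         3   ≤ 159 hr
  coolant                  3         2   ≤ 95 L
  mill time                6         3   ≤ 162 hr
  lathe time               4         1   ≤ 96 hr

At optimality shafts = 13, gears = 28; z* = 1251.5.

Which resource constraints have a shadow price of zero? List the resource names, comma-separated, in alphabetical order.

inspection, lathe time

inspection: 136/159 (slack 23)
coolant: 95/95 (binding)
mill time: 162/162 (binding)
lathe time: 80/96 (slack 16)
By complementary slackness, a constraint with positive slack has shadow price 0 → inspection, lathe time.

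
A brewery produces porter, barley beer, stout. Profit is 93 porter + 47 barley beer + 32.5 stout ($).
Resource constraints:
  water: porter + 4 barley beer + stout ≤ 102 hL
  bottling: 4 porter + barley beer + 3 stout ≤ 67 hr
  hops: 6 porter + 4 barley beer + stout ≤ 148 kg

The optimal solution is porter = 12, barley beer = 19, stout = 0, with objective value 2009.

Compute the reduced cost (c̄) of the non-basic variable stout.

At the optimum: water uses 88 of 102 (slack = 14); bottling uses 67 of 67 (binding); hops uses 148 of 148 (binding).
Since water is not tight, its dual is 0.
From A_Bᵀ y = c: 4·y_bottling + 6·y_hops = 93; 1·y_bottling + 4·y_hops = 47.
→ y_bottling = 9 and y_hops = 9.5.
Reduced cost of stout: c₃ − yᵀa₃ = 32.5 − (9·3 + 9.5·1) = 32.5 − 36.5 = -4.

-4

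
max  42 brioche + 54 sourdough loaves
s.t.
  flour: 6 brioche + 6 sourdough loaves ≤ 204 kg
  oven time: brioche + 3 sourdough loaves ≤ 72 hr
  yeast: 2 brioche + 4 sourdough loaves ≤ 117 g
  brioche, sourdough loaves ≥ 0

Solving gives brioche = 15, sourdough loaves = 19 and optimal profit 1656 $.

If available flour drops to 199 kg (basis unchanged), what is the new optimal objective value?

Check each constraint at x*: flour 204/204 (tight); oven time 72/72 (tight); yeast 106/117 (slack 11).
Slack constraints have shadow price 0 (complementary slackness).
Dual feasibility on the basic columns requires 6·y_flour + 1·y_oven time = 42, 6·y_flour + 3·y_oven time = 54.
This yields shadow prices y_flour = 6, y_oven time = 6.
Δz = y_flour·Δb = 6 × (-5) = -30, so new z* = 1656 − 30 = 1626.

1626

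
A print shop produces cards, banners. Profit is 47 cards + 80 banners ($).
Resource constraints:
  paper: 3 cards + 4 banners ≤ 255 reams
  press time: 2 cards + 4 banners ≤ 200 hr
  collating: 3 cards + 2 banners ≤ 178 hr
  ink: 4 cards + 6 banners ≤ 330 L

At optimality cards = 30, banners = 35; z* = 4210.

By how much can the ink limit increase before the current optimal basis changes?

9

Binding constraints: press time, ink. The basis is B = [[2,4],[4,6]] with det -4.
Per unit increase in ink, x* moves by d = (1, -0.5).
The basis stays optimal until collating becomes binding; allowable increase = 9 L.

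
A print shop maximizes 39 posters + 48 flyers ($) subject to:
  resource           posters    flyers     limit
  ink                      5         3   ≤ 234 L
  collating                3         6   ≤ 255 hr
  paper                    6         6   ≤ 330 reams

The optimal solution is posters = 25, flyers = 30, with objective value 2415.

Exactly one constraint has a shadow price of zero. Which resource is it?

ink

ink: 215/234 (slack 19)
collating: 255/255 (binding)
paper: 330/330 (binding)
By complementary slackness, a constraint with positive slack has shadow price 0 → ink.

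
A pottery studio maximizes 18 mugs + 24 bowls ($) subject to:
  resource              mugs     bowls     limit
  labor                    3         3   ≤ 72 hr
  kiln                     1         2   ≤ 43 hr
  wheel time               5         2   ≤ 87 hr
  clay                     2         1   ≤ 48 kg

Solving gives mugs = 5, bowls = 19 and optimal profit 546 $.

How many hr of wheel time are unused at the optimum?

24

wheel time used = 5·5 + 2·19 = 63; slack = 87 − 63 = 24.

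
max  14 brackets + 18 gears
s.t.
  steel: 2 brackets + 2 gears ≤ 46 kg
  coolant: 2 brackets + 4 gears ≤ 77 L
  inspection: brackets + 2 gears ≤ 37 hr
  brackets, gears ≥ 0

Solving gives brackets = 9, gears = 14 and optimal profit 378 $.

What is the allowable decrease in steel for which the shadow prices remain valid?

Binding constraints: steel, inspection. The basis is B = [[2,2],[1,2]] with det 2.
Per unit decrease in steel, x* moves by d = (-1, 0.5).
The basis stays optimal until brackets reaches 0; allowable decrease = 9 kg.

9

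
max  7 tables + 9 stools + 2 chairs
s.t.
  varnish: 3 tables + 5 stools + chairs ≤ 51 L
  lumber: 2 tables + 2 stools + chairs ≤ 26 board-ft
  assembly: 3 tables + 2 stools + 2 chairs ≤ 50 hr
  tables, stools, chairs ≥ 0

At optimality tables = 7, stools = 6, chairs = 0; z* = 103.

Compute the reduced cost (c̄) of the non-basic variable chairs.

-1

Check each constraint at x*: varnish 51/51 (tight); lumber 26/26 (tight); assembly 33/50 (slack 17).
Slack constraints have shadow price 0 (complementary slackness).
Dual feasibility on the basic columns requires 3·y_varnish + 2·y_lumber = 7, 5·y_varnish + 2·y_lumber = 9.
Solving: y_varnish = 1, y_lumber = 2.
Reduced cost of chairs: c₃ − yᵀa₃ = 2 − (1·1 + 2·1) = 2 − 3 = -1.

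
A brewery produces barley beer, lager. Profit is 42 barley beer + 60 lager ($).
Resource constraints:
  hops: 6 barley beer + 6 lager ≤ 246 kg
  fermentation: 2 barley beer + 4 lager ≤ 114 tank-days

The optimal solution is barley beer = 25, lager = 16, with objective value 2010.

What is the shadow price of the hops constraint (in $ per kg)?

Check each constraint at x*: hops 246/246 (tight); fermentation 114/114 (tight).
From A_Bᵀ y = c: 6·y_hops + 2·y_fermentation = 42; 6·y_hops + 4·y_fermentation = 60.
Solving: y_hops = 4, y_fermentation = 9.
Shadow price of hops = 4.

4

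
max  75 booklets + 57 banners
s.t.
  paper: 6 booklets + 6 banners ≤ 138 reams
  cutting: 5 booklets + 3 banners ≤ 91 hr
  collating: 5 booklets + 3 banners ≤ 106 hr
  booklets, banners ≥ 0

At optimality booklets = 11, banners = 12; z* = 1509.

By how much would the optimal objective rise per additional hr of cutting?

9

Check each constraint at x*: paper 138/138 (tight); cutting 91/91 (tight); collating 91/106 (slack 15).
Since collating is not tight, its dual is 0.
Dual feasibility on the basic columns requires 6·y_paper + 5·y_cutting = 75, 6·y_paper + 3·y_cutting = 57.
This yields shadow prices y_paper = 5, y_cutting = 9.
Shadow price of cutting = 9.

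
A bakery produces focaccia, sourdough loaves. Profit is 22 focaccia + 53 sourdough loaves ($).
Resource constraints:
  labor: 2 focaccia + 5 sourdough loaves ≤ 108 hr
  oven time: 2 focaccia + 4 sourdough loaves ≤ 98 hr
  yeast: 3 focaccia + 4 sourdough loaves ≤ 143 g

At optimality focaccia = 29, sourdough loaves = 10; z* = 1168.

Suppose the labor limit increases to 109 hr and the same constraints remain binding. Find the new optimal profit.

Binding: labor and oven time. Non-binding: yeast (16 unused).
Slack constraints have shadow price 0 (complementary slackness).
From A_Bᵀ y = c: 2·y_labor + 2·y_oven time = 22; 5·y_labor + 4·y_oven time = 53.
This yields shadow prices y_labor = 9, y_oven time = 2.
Δz = y_labor·Δb = 9 × (1) = 9, so new z* = 1168 + 9 = 1177.

1177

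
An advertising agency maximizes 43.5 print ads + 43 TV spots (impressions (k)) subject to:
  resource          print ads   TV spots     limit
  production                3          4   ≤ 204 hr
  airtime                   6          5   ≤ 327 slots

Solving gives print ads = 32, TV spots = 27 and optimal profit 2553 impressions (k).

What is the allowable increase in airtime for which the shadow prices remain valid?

Binding constraints: production, airtime. The basis is B = [[3,4],[6,5]] with det -9.
Per unit increase in airtime, x* moves by d = (0.4444, -0.3333).
The basis stays optimal until TV spots reaches 0; allowable increase = 81 slots.

81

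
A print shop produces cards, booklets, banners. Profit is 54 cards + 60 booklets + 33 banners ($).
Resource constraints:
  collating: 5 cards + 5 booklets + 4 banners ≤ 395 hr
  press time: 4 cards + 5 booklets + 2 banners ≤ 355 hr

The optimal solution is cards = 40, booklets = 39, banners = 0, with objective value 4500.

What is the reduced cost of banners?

-3

Check each constraint at x*: collating 395/395 (tight); press time 355/355 (tight).
Dual feasibility on the basic columns requires 5·y_collating + 4·y_press time = 54, 5·y_collating + 5·y_press time = 60.
This yields shadow prices y_collating = 6, y_press time = 6.
Reduced cost of banners: c₃ − yᵀa₃ = 33 − (6·4 + 6·2) = 33 − 36 = -3.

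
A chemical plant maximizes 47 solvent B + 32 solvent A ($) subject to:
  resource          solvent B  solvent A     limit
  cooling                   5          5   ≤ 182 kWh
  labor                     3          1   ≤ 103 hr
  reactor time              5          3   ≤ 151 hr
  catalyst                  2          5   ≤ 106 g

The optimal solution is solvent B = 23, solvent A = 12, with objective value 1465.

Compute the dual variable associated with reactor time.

At the optimum: cooling uses 175 of 182 (slack = 7); labor uses 81 of 103 (slack = 22); reactor time uses 151 of 151 (binding); catalyst uses 106 of 106 (binding).
Slack constraints have shadow price 0 (complementary slackness).
The binding rows give the dual system: 5·y_reactor time + 2·y_catalyst = 47 and 3·y_reactor time + 5·y_catalyst = 32.
This yields shadow prices y_reactor time = 9, y_catalyst = 1.
Shadow price of reactor time = 9.

9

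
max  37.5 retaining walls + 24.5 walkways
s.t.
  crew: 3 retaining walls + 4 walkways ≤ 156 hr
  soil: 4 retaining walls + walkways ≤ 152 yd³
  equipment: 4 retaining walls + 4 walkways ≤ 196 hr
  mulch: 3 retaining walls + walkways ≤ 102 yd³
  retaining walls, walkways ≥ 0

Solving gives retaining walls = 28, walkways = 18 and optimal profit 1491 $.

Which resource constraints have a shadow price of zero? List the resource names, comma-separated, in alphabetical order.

crew: 156/156 (binding)
soil: 130/152 (slack 22)
equipment: 184/196 (slack 12)
mulch: 102/102 (binding)
By complementary slackness, a constraint with positive slack has shadow price 0 → equipment, soil.

equipment, soil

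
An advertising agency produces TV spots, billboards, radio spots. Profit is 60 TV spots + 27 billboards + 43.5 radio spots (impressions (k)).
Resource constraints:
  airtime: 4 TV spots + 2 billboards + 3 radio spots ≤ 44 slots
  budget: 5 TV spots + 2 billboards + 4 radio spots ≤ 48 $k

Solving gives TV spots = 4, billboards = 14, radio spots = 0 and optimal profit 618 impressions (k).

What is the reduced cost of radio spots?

-3

Both airtime and budget are binding at x*.
The binding rows give the dual system: 4·y_airtime + 5·y_budget = 60 and 2·y_airtime + 2·y_budget = 27.
This yields shadow prices y_airtime = 7.5, y_budget = 6.
Reduced cost of radio spots: c₃ − yᵀa₃ = 43.5 − (7.5·3 + 6·4) = 43.5 − 46.5 = -3.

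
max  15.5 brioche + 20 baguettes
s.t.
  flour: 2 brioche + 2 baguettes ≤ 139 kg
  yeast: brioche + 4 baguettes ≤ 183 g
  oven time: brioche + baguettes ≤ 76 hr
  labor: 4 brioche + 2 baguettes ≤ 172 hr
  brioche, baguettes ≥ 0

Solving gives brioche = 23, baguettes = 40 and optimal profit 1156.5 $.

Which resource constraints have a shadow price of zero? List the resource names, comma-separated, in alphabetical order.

flour, oven time

flour: 126/139 (slack 13)
yeast: 183/183 (binding)
oven time: 63/76 (slack 13)
labor: 172/172 (binding)
By complementary slackness, a constraint with positive slack has shadow price 0 → flour, oven time.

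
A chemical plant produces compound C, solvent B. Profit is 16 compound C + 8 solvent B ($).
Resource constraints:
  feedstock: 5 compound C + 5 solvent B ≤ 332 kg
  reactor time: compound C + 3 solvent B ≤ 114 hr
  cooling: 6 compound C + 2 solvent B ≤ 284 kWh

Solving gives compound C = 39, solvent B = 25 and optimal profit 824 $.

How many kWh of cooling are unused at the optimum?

0

cooling used = 6·39 + 2·25 = 284; slack = 284 − 284 = 0.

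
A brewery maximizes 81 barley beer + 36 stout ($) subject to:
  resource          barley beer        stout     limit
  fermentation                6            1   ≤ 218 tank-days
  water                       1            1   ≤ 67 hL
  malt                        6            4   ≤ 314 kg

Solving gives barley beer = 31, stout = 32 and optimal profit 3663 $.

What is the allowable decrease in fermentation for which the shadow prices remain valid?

Binding constraints: fermentation, malt. The basis is B = [[6,1],[6,4]] with det 18.
Per unit decrease in fermentation, x* moves by d = (-0.2222, 0.3333).
The basis stays optimal until water becomes binding; allowable decrease = 36 tank-days.

36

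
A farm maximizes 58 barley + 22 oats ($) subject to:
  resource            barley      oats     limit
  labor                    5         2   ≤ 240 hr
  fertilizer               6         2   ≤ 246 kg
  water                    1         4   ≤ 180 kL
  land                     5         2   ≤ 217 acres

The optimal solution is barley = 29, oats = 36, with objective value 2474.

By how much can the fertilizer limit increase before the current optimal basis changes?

14.4

Binding constraints: fertilizer, land. The basis is B = [[6,2],[5,2]] with det 2.
Per unit increase in fertilizer, x* moves by d = (1, -2.5).
The basis stays optimal until oats reaches 0; allowable increase = 14.4 kg.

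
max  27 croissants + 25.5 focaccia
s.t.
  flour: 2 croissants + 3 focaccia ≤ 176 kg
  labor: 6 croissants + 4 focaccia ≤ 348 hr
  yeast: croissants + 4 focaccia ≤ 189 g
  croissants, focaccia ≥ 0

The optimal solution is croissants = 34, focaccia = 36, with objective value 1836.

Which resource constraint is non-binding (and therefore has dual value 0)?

flour: 176/176 (binding)
labor: 348/348 (binding)
yeast: 178/189 (slack 11)
By complementary slackness, a constraint with positive slack has shadow price 0 → yeast.

yeast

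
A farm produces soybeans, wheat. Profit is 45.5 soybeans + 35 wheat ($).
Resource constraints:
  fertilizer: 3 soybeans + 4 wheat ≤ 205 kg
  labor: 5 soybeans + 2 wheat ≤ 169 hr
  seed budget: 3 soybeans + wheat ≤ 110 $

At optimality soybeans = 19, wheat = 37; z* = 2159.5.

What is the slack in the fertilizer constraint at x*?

fertilizer used = 3·19 + 4·37 = 205; slack = 205 − 205 = 0.

0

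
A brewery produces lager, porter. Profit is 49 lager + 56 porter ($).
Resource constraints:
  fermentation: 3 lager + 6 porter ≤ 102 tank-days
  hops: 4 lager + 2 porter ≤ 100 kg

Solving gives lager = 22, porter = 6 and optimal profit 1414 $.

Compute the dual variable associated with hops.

At the optimum: fermentation uses 102 of 102 (binding); hops uses 100 of 100 (binding).
Dual feasibility on the basic columns requires 3·y_fermentation + 4·y_hops = 49, 6·y_fermentation + 2·y_hops = 56.
This yields shadow prices y_fermentation = 7, y_hops = 7.
Shadow price of hops = 7.

7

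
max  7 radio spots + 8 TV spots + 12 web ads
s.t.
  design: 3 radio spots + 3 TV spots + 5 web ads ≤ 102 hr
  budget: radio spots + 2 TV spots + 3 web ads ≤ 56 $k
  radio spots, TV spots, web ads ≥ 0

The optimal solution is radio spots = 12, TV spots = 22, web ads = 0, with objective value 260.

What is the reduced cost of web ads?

Both design and budget are binding at x*.
The binding rows give the dual system: 3·y_design + 1·y_budget = 7 and 3·y_design + 2·y_budget = 8.
→ y_design = 2 and y_budget = 1.
Reduced cost of web ads: c₃ − yᵀa₃ = 12 − (2·5 + 1·3) = 12 − 13 = -1.

-1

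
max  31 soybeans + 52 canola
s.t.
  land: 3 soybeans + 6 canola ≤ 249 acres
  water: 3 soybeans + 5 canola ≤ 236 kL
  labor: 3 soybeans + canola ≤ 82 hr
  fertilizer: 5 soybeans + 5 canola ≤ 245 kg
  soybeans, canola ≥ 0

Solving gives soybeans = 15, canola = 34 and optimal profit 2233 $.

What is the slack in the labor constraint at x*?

3

labor used = 3·15 + 1·34 = 79; slack = 82 − 79 = 3.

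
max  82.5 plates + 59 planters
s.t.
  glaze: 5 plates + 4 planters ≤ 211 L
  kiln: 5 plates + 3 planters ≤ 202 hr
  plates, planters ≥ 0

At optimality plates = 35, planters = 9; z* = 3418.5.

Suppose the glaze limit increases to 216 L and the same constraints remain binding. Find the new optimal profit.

Both glaze and kiln are binding at x*.
The binding rows give the dual system: 5·y_glaze + 5·y_kiln = 82.5 and 4·y_glaze + 3·y_kiln = 59.
→ y_glaze = 9.5 and y_kiln = 7.
Δz = y_glaze·Δb = 9.5 × (5) = 47.5, so new z* = 3418.5 + 47.5 = 3466.

3466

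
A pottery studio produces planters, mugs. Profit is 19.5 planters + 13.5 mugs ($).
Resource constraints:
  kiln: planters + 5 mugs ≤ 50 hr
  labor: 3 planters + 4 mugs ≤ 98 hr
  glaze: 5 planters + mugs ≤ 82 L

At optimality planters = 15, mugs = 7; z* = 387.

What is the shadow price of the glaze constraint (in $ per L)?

Check each constraint at x*: kiln 50/50 (tight); labor 73/98 (slack 25); glaze 82/82 (tight).
Slack constraints have shadow price 0 (complementary slackness).
Dual feasibility on the basic columns requires 1·y_kiln + 5·y_glaze = 19.5, 5·y_kiln + 1·y_glaze = 13.5.
Solving: y_kiln = 2, y_glaze = 3.5.
Shadow price of glaze = 3.5.

3.5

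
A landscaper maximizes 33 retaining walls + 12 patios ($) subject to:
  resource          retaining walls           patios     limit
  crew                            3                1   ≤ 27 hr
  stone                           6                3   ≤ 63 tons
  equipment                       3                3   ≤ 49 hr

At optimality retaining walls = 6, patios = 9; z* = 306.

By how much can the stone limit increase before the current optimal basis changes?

Binding constraints: crew, stone. The basis is B = [[3,1],[6,3]] with det 3.
Per unit increase in stone, x* moves by d = (-0.3333, 1).
The basis stays optimal until equipment becomes binding; allowable increase = 2 tons.

2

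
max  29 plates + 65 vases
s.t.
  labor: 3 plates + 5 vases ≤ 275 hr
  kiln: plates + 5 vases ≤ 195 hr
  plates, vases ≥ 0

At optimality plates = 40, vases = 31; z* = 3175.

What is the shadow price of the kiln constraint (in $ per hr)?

5

Both labor and kiln are binding at x*.
Dual feasibility on the basic columns requires 3·y_labor + 1·y_kiln = 29, 5·y_labor + 5·y_kiln = 65.
Solving: y_labor = 8, y_kiln = 5.
Shadow price of kiln = 5.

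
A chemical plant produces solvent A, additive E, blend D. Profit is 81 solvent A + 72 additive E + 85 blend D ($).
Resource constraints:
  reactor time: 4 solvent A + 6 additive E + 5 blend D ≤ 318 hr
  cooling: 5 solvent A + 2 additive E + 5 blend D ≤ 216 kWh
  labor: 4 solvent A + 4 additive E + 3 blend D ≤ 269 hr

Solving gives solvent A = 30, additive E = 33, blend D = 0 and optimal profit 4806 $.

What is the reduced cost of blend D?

Check each constraint at x*: reactor time 318/318 (tight); cooling 216/216 (tight); labor 252/269 (slack 17).
By complementary slackness, y = 0 for the non-binding constraint.
The binding rows give the dual system: 4·y_reactor time + 5·y_cooling = 81 and 6·y_reactor time + 2·y_cooling = 72.
This yields shadow prices y_reactor time = 9, y_cooling = 9.
Reduced cost of blend D: c₃ − yᵀa₃ = 85 − (9·5 + 9·5) = 85 − 90 = -5.

-5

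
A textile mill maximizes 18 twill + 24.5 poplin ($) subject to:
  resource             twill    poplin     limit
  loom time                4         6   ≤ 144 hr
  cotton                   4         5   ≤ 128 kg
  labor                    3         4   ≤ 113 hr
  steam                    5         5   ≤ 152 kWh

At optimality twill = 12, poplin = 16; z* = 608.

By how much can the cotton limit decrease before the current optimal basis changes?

8

Binding constraints: loom time, cotton. The basis is B = [[4,6],[4,5]] with det -4.
Per unit decrease in cotton, x* moves by d = (-1.5, 1).
The basis stays optimal until twill reaches 0; allowable decrease = 8 kg.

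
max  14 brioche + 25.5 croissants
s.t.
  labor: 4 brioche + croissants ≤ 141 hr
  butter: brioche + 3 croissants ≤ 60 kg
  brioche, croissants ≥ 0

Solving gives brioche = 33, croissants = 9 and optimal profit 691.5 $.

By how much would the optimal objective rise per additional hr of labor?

Check each constraint at x*: labor 141/141 (tight); butter 60/60 (tight).
The binding rows give the dual system: 4·y_labor + 1·y_butter = 14 and 1·y_labor + 3·y_butter = 25.5.
This yields shadow prices y_labor = 1.5, y_butter = 8.
Shadow price of labor = 1.5.

1.5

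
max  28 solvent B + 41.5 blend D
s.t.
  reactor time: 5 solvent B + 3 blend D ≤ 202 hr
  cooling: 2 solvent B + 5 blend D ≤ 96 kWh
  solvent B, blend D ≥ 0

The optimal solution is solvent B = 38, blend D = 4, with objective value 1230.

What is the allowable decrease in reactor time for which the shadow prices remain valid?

Binding constraints: reactor time, cooling. The basis is B = [[5,3],[2,5]] with det 19.
Per unit decrease in reactor time, x* moves by d = (-0.2632, 0.1053).
The basis stays optimal until solvent B reaches 0; allowable decrease = 144.4 hr.

144.4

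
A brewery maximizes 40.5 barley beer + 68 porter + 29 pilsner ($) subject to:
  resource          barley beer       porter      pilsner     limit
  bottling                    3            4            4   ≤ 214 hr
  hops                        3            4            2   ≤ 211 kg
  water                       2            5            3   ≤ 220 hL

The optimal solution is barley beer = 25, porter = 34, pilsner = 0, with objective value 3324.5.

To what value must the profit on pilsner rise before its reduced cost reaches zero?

Check each constraint at x*: bottling 211/214 (slack 3); hops 211/211 (tight); water 220/220 (tight).
By complementary slackness, y = 0 for the non-binding constraint.
From A_Bᵀ y = c: 3·y_hops + 2·y_water = 40.5; 4·y_hops + 5·y_water = 68.
This yields shadow prices y_hops = 9.5, y_water = 6.
pilsner enters the basis when its profit ≥ yᵀa₃ = 9.5·2 + 6·3 = 37.

37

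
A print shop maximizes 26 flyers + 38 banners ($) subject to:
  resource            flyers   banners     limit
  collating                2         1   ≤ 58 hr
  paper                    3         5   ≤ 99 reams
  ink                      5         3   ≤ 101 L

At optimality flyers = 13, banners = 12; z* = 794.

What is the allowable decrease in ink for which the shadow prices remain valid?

Binding constraints: paper, ink. The basis is B = [[3,5],[5,3]] with det -16.
Per unit decrease in ink, x* moves by d = (-0.3125, 0.1875).
The basis stays optimal until flyers reaches 0; allowable decrease = 41.6 L.

41.6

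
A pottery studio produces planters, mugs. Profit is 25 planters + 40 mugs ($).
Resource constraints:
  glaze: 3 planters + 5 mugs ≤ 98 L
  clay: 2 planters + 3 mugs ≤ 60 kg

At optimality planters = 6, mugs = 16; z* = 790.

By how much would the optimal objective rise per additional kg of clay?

5

At the optimum: glaze uses 98 of 98 (binding); clay uses 60 of 60 (binding).
Dual feasibility on the basic columns requires 3·y_glaze + 2·y_clay = 25, 5·y_glaze + 3·y_clay = 40.
Solving: y_glaze = 5, y_clay = 5.
Shadow price of clay = 5.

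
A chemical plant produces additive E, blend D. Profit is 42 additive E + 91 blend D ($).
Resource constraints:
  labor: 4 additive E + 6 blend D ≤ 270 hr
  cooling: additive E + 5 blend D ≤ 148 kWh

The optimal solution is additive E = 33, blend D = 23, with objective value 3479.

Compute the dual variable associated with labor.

8.5

At the optimum: labor uses 270 of 270 (binding); cooling uses 148 of 148 (binding).
The binding rows give the dual system: 4·y_labor + 1·y_cooling = 42 and 6·y_labor + 5·y_cooling = 91.
Solving: y_labor = 8.5, y_cooling = 8.
Shadow price of labor = 8.5.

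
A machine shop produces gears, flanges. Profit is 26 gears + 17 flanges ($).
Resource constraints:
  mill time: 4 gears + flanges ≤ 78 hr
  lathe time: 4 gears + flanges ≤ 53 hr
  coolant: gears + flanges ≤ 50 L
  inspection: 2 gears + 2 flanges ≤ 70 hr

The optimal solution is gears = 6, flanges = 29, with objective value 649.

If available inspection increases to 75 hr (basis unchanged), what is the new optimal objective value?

684

Binding: lathe time and inspection. Non-binding: mill time (25 unused), coolant (15 unused).
Since mill time, coolant are not tight, their duals are 0.
From A_Bᵀ y = c: 4·y_lathe time + 2·y_inspection = 26; 1·y_lathe time + 2·y_inspection = 17.
This yields shadow prices y_lathe time = 3, y_inspection = 7.
Δz = y_inspection·Δb = 7 × (5) = 35, so new z* = 649 + 35 = 684.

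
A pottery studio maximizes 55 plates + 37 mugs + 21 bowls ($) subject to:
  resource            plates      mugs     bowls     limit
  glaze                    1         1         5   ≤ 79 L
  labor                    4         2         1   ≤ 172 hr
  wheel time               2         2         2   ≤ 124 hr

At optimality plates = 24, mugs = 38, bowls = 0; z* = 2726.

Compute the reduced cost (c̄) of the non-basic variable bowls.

At the optimum: glaze uses 62 of 79 (slack = 17); labor uses 172 of 172 (binding); wheel time uses 124 of 124 (binding).
Slack constraints have shadow price 0 (complementary slackness).
The binding rows give the dual system: 4·y_labor + 2·y_wheel time = 55 and 2·y_labor + 2·y_wheel time = 37.
→ y_labor = 9 and y_wheel time = 9.5.
Reduced cost of bowls: c₃ − yᵀa₃ = 21 − (9·1 + 9.5·2) = 21 − 28 = -7.

-7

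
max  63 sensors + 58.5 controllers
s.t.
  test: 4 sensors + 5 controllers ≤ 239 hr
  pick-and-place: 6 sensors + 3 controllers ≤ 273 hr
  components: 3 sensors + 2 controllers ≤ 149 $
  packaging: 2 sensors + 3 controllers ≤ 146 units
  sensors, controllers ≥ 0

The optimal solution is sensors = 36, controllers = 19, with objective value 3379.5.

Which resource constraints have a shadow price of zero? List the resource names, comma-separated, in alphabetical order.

components, packaging

test: 239/239 (binding)
pick-and-place: 273/273 (binding)
components: 146/149 (slack 3)
packaging: 129/146 (slack 17)
By complementary slackness, a constraint with positive slack has shadow price 0 → components, packaging.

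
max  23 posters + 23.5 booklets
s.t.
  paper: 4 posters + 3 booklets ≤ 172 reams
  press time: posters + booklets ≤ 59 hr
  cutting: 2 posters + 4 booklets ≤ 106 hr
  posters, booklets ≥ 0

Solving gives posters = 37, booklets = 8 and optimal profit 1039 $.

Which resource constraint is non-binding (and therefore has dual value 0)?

paper: 172/172 (binding)
press time: 45/59 (slack 14)
cutting: 106/106 (binding)
By complementary slackness, a constraint with positive slack has shadow price 0 → press time.

press time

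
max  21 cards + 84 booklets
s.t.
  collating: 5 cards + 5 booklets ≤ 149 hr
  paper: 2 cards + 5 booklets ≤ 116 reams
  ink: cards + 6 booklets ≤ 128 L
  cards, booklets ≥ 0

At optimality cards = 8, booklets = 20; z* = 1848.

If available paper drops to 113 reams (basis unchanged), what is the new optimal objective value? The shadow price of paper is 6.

Δb = -3, so new z* = 1848 + (6)·(-3) = 1848 − 18 = 1830.

1830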